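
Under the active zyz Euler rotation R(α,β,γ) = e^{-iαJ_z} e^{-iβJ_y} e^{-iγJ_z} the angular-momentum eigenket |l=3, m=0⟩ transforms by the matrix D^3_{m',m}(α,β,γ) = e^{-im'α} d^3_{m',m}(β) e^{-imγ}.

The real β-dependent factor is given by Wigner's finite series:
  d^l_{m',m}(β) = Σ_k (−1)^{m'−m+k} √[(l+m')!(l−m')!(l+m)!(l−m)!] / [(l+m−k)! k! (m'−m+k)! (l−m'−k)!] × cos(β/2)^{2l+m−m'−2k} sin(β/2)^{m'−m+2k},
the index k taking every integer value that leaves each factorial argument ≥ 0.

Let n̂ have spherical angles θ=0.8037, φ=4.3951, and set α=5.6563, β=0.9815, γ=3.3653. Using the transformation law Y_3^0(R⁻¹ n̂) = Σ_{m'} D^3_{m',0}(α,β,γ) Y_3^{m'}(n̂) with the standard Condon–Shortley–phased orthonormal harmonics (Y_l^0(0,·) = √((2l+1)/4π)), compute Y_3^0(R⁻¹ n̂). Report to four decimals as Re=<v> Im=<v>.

Need the full column D^3_{m',0} for m'=−3..3 at α=5.6563, β=0.9815, γ=3.3653.
cos(β/2)=0.881980, sin(β/2)=0.471288
d^3_{-3,0}: single k=3 term ⇒ +0.321180;  D = -0.097936-0.305884i
d^3_{-2,0}: k∈[2..3] ⇒ +0.736151 -0.210195 = +0.525956;  D = +0.163963-0.499746i
d^3_{-1,0}: k∈[1..3] ⇒ +0.871303 -0.746355 +0.071036 = +0.195985;  D = +0.158720-0.114969i
d^3_{0,0}: k∈[0..3] ⇒ +0.470708 -1.209619 +0.345385 -0.010958 = -0.404484;  D = -0.404484+0.000000i
d^3_{1,0}: k∈[0..2] ⇒ -0.871303 +0.746355 -0.071036 = -0.195985;  D = -0.158720-0.114969i
d^3_{2,0}: k∈[0..1] ⇒ +0.736151 -0.210195 = +0.525956;  D = +0.163963+0.499746i
d^3_{3,0}: single k=0 term ⇒ -0.321180;  D = +0.097936-0.305884i
Y_3^{m'}(θ=0.8037,φ=4.3951) and Σ D·Y over m':
  (-0.0979-0.3059i)·(+0.1268-0.0903i)  (+0.1640-0.4997i)·(-0.2961-0.2179i)  (+0.1587-0.1150i)·(-0.1022+0.3114i)  (-0.4045+0.0000i)·(-0.1532+0.0000i)  (-0.1587-0.1150i)·(+0.1022+0.3114i)  (+0.1640+0.4997i)·(-0.2961+0.2179i)  (+0.0979-0.3059i)·(-0.1268-0.0903i)
Y_3^0(R⁻¹ n̂) = -0.293912-0.000000i

Re=-0.2939 Im=0.0000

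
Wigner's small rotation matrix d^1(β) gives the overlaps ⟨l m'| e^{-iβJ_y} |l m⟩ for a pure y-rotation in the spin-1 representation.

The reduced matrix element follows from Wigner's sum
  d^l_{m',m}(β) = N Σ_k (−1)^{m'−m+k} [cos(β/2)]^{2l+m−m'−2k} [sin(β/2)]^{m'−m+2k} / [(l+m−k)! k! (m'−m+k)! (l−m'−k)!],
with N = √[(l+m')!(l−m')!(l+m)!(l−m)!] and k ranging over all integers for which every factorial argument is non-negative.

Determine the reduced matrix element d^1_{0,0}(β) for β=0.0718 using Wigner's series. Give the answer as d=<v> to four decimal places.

d=0.9974

d^1_{0,0}(β=0.0718) via Wigner's sum:
With c≡cos(β/2)=0.999356 and s≡sin(β/2)=0.035892, N=[1·1·1·1]^{1/2}=1.000000
Admissible k: 0..1 (factorial args all ≥0)
  k=0: (−1)^0·1.0000/(1)·0.9994^2·0.0359^0 = +0.998712
  k=1: (−1)^1·1.0000/(1)·0.9994^0·0.0359^2 = -0.001288
d^1_{0,0}(0.0718) = +0.998712 -0.001288 = +0.997423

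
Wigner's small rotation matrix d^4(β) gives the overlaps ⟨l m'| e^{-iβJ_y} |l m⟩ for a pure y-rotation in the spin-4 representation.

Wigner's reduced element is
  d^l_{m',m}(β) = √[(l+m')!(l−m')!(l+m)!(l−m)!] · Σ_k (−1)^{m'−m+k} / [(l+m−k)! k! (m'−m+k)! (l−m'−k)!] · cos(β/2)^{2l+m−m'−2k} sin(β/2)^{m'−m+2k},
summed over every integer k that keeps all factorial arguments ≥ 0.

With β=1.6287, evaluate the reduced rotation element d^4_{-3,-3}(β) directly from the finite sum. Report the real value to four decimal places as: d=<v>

d^4_{-3,-3}(β=1.6287) via Wigner's sum:
With c≡cos(β/2)=0.686341 and s≡sin(β/2)=0.727280, N=[1·5040·1·5040]^{1/2}=5040.000000
The bounds max(0,m−m')=0 and min(l+m,l−m')=1 give 2 terms
  k=0: (−1)^0·5040.0000/(5040)·0.6863^8·0.7273^0 = +0.049240
  k=1: (−1)^1·5040.0000/(720)·0.6863^6·0.7273^2 = -0.387027
d^4_{-3,-3}(1.6287) = +0.049240 -0.387027 = -0.337787

d=-0.3378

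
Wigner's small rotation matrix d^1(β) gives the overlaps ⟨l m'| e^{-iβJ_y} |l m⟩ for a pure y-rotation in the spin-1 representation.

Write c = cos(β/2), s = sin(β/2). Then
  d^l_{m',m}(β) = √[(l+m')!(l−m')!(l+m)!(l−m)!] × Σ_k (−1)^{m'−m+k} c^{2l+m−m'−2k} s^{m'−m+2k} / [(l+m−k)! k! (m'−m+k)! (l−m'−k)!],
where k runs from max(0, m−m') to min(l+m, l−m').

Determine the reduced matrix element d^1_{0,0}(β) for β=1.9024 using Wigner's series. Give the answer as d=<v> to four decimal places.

d^1_{0,0}(β=1.9024) via Wigner's sum:
c=cos(1.9024/2)=0.580707, s=sin(1.9024/2)=0.814113; N=√[1·1·1·1]=1.000000
k∈{0,1} keeps every argument non-negative
  k=0: (−1)^0·1.0000/(1)·0.5807^2·0.8141^0 = +0.337220
  k=1: (−1)^1·1.0000/(1)·0.5807^0·0.8141^2 = -0.662780
d^1_{0,0}(1.9024) = +0.337220 -0.662780 = -0.325560

d=-0.3256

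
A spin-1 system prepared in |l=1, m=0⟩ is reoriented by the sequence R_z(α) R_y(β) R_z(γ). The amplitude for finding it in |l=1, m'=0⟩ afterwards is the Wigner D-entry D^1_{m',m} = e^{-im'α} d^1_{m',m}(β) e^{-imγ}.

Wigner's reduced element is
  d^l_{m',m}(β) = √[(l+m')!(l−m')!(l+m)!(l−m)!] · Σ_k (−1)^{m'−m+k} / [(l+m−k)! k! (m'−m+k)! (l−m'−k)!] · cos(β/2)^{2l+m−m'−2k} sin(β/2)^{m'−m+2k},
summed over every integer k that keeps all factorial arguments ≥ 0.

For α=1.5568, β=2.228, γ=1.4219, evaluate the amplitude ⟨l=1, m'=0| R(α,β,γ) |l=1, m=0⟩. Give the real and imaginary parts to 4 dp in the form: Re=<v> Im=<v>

D^1_{0,0}(1.5568,2.228,1.4219) = e^{-i·0·1.5568}·d^1_{0,0}(2.228)·e^{-i·0·1.4219}. Compute d first:
With c≡cos(β/2)=0.441075 and s≡sin(β/2)=0.897470, N=[1·1·1·1]^{1/2}=1.000000
Admissible k: 0..1 (factorial args all ≥0)
  k=0: (−1)^0·1.0000/(1)·0.4411^2·0.8975^0 = +0.194547
  k=1: (−1)^1·1.0000/(1)·0.4411^0·0.8975^2 = -0.805453
d^1_{0,0}(2.228) = +0.194547 -0.805453 = -0.610905
Attach z-rotation phases: D = e^{-i(0)(1.5568)}·(-0.610905)·e^{-i(0)(1.4219)} = -0.610905+0.000000i

Re=-0.6109 Im=0.0000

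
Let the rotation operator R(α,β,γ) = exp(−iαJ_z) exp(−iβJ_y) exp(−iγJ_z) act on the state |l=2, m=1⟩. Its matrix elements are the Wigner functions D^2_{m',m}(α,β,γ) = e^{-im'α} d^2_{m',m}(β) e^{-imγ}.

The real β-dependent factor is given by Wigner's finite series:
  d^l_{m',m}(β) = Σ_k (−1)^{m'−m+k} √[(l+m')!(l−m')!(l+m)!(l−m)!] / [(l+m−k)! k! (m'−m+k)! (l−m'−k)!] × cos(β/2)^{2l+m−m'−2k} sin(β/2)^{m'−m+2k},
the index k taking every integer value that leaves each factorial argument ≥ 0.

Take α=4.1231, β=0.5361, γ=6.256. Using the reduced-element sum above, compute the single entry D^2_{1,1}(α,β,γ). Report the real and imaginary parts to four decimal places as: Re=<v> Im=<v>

Split into d^2_{1,1}(β=0.5361) × two z-phases.
With c≡cos(β/2)=0.964289 and s≡sin(β/2)=0.264852, N=[6·1·6·1]^{1/2}=6.000000
k: max(0,(1)−(1))=0 … min(2+(1),2−(1))=1
  k=0: (−1)^0·6.0000/(6)·0.9643^4·0.2649^0 = +0.864628
  k=1: (−1)^1·6.0000/(2)·0.9643^2·0.2649^2 = -0.195678
d^2_{1,1}(0.5361) = +0.864628 -0.195678 = +0.668950
D = (-0.555770+0.831336i)·(+0.668950)·(+0.999631+0.027182i) = -0.386762+0.545811i

Re=-0.3868 Im=0.5458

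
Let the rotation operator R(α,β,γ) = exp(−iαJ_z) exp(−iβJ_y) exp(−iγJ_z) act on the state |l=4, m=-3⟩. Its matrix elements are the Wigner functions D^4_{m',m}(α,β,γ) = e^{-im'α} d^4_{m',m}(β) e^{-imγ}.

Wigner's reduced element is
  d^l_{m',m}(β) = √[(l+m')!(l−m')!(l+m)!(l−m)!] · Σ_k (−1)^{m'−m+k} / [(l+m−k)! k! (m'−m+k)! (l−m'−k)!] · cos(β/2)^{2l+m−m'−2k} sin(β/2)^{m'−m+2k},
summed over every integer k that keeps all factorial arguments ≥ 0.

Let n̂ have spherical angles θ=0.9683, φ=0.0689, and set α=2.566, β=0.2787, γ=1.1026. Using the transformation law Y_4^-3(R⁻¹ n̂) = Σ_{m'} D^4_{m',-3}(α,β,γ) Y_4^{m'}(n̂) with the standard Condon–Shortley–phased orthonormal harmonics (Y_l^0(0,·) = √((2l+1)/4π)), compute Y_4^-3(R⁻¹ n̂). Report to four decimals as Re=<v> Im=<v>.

Need the full column D^4_{m',-3} for m'=−4..4 at α=2.566, β=0.2787, γ=1.1026.
cos(β/2)=0.990306, sin(β/2)=0.138899
d^4_{-4,-3}: single k=1 term ⇒ +0.366972;  D = +0.196596+0.309868i
d^4_{-3,-3}: k∈[0..1] ⇒ +0.925033 -0.127385 = +0.797648;  D = +0.008156-0.797606i
d^4_{-2,-3}: k∈[0..1] ⇒ -0.485458 +0.028651 = -0.456808;  D = +0.252560-0.380639i
d^4_{-1,-3}: k∈[0..1] ⇒ +0.144441 -0.004736 = +0.139705;  D = +0.128160-0.055609i
d^4_{0,-3}: k∈[0..1] ⇒ -0.030200 +0.000594 = -0.029606;  D = +0.029198+0.004898i
d^4_{1,-3}: k∈[0..1] ⇒ +0.004736 -0.000056 = +0.004680;  D = +0.003450+0.003162i
d^4_{2,-3}: k∈[0..1] ⇒ -0.000564 +0.000004 = -0.000560;  D = +0.000140+0.000542i
d^4_{3,-3}: k∈[0..1] ⇒ +0.000049 -0.000000 = +0.000049;  D = -0.000016+0.000047i
d^4_{4,-3}: single k=0 term ⇒ -0.000003;  D = -0.000002+0.000002i
Y_4^{m'}(θ=0.9683,φ=0.0689) and Σ D·Y over m':
  (+0.1966+0.3099i)·(+0.1962-0.0555i)  (+0.0082-0.7976i)·(+0.3883-0.0814i)  (+0.2526-0.3806i)·(+0.2807-0.0389i)  (+0.1282-0.0556i)·(-0.1657+0.0114i)  (+0.0292+0.0049i)·(-0.3200+0.0000i)  (+0.0035+0.0032i)·(+0.1657+0.0114i)  (+0.0001+0.0005i)·(+0.2807+0.0389i)  (-0.0000+0.0000i)·(-0.3883-0.0814i)  (-0.0000+0.0000i)·(+0.1962+0.0555i)
Y_4^-3(R⁻¹ n̂) = +0.020703-0.367346i

Re=0.0207 Im=-0.3673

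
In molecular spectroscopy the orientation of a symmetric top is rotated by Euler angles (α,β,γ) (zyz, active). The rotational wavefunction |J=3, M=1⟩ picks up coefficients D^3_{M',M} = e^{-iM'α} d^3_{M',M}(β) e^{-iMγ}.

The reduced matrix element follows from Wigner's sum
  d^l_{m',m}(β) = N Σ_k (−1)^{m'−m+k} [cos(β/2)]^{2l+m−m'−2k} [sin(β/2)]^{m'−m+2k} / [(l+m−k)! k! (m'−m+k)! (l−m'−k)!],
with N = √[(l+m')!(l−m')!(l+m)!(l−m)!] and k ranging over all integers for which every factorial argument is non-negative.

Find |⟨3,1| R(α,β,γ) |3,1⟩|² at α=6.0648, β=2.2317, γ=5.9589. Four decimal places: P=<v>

D^3_{1,1}(6.0648,2.2317,5.9589) = e^{-i·1·6.0648}·d^3_{1,1}(2.2317)·e^{-i·1·5.9589}. Compute d first:
Half-angle: c=0.439414, s=0.898285. N=√(24·2·24·2)=48.000000
k∈{0,1,2} keeps every argument non-negative
  k=0: (−1)^0·48.0000/(48)·0.4394^6·0.8983^0 = +0.007199
  k=1: (−1)^1·48.0000/(6)·0.4394^4·0.8983^2 = -0.240666
  k=2: (−1)^2·48.0000/(8)·0.4394^2·0.8983^4 = +0.754319
d^3_{1,1}(2.2317) = +0.007199 -0.240666 +0.754319 = +0.520852
|D^3_{1,1}|² = |d^3_{1,1}(β)|² = (+0.520852)² = 0.271287 (the z-rotation phases have unit modulus)

P=0.2713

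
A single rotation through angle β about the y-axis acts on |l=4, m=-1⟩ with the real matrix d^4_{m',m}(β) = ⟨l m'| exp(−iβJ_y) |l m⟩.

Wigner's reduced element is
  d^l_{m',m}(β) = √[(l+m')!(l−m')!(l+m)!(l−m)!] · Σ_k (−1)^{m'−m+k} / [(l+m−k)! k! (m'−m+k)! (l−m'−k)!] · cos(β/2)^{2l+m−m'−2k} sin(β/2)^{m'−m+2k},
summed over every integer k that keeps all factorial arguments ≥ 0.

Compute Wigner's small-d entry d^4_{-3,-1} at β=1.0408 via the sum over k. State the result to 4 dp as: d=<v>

d=0.3789

d^4_{-3,-1}(β=1.0408) via Wigner's sum:
c=cos(1.0408/2)=0.867620, s=sin(1.0408/2)=0.497227; N=√[1·5040·6·120]=1904.940944
k: max(0,(-1)−(-3))=2 … min(4+(-1),4−(-3))=3
  k=2: (−1)^0·1904.9409/(240)·0.8676^6·0.4972^2 = +0.837064
  k=3: (−1)^1·1904.9409/(144)·0.8676^4·0.4972^4 = -0.458203
d^4_{-3,-1}(1.0408) = +0.837064 -0.458203 = +0.378861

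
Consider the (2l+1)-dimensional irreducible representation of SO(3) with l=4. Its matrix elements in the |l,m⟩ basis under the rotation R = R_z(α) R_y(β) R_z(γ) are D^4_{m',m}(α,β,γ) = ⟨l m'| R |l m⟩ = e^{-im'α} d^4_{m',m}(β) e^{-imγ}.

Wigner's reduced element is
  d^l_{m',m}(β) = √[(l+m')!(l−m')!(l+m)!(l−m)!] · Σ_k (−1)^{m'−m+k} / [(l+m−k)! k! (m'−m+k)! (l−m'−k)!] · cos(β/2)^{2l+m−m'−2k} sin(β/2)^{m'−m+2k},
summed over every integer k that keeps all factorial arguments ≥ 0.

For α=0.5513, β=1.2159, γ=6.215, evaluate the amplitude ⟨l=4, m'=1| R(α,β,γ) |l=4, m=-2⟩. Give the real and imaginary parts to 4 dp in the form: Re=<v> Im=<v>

Re=-0.2610 Im=0.2144

First d^4_{1,-2}(β=1.2159), then the phase factors e^{-i(1)α} and e^{-i(-2)γ}:
Half-angle: c=0.820821, s=0.571186. N=√(120·6·2·720)=1018.233765
Admissible k: 0..2 (factorial args all ≥0)
  k=0: (−1)^3·1018.2338/(72)·0.8208^5·0.5712^3 = -0.981949
  k=1: (−1)^4·1018.2338/(48)·0.8208^3·0.5712^5 = +0.713245
  k=2: (−1)^5·1018.2338/(240)·0.8208^1·0.5712^7 = -0.069076
d^4_{1,-2}(1.2159) = -0.981949 +0.713245 -0.069076 = -0.337780
Attach z-rotation phases: D = e^{-i(1)(0.5513)}·(-0.337780)·e^{-i(-2)(6.215)} = -0.261012+0.214402i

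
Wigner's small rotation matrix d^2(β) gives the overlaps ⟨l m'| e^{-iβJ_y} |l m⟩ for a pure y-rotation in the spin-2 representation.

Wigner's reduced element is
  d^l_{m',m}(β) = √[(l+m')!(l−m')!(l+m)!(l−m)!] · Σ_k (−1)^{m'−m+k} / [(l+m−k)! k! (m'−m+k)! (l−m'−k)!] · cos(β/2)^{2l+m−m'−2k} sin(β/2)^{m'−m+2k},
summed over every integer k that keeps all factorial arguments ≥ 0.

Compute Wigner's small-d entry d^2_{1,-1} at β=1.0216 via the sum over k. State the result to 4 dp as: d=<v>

d^2_{1,-1}(β=1.0216) via Wigner's sum:
Half-angle: c=0.872354, s=0.488875. N=√(6·1·1·6)=6.000000
k: max(0,(-1)−(1))=0 … min(2+(-1),2−(1))=1
  k=0: (−1)^2·6.0000/(2)·0.8724^2·0.4889^2 = +0.545636
  k=1: (−1)^3·6.0000/(6)·0.8724^0·0.4889^4 = -0.057121
d^2_{1,-1}(1.0216) = +0.545636 -0.057121 = +0.488515

d=0.4885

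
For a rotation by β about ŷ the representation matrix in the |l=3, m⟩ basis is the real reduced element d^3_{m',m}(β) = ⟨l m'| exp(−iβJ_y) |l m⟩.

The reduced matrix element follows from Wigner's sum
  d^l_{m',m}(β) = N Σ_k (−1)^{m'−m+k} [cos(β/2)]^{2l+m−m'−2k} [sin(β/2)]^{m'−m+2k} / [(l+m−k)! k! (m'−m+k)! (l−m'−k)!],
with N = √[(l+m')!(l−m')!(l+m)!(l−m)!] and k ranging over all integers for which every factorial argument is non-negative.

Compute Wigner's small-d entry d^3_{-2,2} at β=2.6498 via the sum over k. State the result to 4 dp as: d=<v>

d=-0.5703

d^3_{-2,2}(β=2.6498) via Wigner's sum:
c=cos(2.6498/2)=0.243426, s=sin(2.6498/2)=0.969920; N=√[1·120·120·1]=120.000000
k∈{4,5} keeps every argument non-negative
  k=4: (−1)^0·120.0000/(24)·0.2434^2·0.9699^4 = +0.262208
  k=5: (−1)^1·120.0000/(120)·0.2434^0·0.9699^6 = -0.832557
d^3_{-2,2}(2.6498) = +0.262208 -0.832557 = -0.570349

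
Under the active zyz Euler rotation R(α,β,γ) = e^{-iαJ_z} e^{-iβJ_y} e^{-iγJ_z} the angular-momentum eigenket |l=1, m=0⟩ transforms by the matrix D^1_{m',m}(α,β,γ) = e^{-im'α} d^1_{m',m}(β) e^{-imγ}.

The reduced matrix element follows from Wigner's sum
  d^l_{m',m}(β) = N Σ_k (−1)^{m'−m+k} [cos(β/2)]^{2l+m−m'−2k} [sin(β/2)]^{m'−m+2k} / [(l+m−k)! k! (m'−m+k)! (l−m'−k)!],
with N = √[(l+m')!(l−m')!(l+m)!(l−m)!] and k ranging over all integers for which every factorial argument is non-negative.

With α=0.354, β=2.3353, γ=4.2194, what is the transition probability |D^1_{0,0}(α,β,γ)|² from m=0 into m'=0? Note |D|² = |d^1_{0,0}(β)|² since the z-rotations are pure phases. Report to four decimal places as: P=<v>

P=0.4791

First d^1_{0,0}(β=2.3353), then the phase factors e^{-i(0)α} and e^{-i(0)γ}:
c=cos(2.3353/2)=0.392314, s=sin(2.3353/2)=0.919831; N=√[1·1·1·1]=1.000000
Admissible k: 0..1 (factorial args all ≥0)
  k=0: (−1)^0·1.0000/(1)·0.3923^2·0.9198^0 = +0.153911
  k=1: (−1)^1·1.0000/(1)·0.3923^0·0.9198^2 = -0.846089
d^1_{0,0}(2.3353) = +0.153911 -0.846089 = -0.692179
|D^1_{0,0}|² = |d^1_{0,0}(β)|² = (-0.692179)² = 0.479112 (the z-rotation phases have unit modulus)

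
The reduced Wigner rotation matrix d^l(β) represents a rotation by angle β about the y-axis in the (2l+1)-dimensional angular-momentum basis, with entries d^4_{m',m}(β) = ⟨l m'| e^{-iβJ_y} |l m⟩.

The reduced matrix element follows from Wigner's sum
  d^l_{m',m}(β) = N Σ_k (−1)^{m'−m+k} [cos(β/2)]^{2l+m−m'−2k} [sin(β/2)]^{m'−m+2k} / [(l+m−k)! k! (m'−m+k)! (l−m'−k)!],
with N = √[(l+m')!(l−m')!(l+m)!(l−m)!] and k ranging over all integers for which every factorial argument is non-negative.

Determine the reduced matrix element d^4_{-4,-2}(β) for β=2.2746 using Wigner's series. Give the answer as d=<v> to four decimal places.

d^4_{-4,-2}(β=2.2746) via Wigner's sum:
c=cos(2.2746/2)=0.420046, s=sin(2.2746/2)=0.907503; N=√[1·40320·2·720]=7619.763776
k∈{2} keeps every argument non-negative
  k=2: (−1)^0·7619.7638/(1440)·0.4200^6·0.9075^2 = +0.023936
d^4_{-4,-2}(2.2746) = +0.023936

d=0.0239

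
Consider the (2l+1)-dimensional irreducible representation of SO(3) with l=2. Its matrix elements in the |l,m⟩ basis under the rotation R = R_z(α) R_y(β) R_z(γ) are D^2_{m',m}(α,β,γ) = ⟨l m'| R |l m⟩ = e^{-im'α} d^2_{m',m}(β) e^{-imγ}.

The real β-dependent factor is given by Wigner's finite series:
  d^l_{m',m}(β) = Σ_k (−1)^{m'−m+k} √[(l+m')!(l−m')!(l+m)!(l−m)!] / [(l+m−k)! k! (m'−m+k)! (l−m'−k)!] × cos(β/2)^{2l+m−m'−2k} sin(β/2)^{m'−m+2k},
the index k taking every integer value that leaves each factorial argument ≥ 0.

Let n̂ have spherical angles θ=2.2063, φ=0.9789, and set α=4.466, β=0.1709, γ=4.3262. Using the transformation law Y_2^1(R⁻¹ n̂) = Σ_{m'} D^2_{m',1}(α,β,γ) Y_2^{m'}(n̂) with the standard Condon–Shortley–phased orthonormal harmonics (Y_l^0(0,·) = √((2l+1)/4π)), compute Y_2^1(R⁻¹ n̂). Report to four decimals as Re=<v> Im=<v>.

Re=-0.0052 Im=-0.3862

Need the full column D^2_{m',1} for m'=−2..2 at α=4.466, β=0.1709, γ=4.3262.
cos(β/2)=0.996351, sin(β/2)=0.085346
d^2_{-2,1}: single k=3 term ⇒ +0.001239;  D = -0.000132-0.001232i
d^2_{-1,1}: k∈[2..3] ⇒ +0.021693 -0.000053 = +0.021640;  D = +0.021429+0.003015i
d^2_{0,1}: k∈[1..2] ⇒ +0.206774 -0.001517 = +0.205257;  D = -0.077312+0.190140i
d^2_{1,1}: k∈[0..1] ⇒ +0.985485 -0.021693 = +0.963792;  D = -0.777304-0.569819i
d^2_{2,1}: single k=0 term ⇒ -0.168831;  D = -0.130013+0.107705i
Y_2^{m'}(θ=2.2063,φ=0.9789) and Σ D·Y over m':
  (-0.0001-0.0012i)·(-0.0944-0.2317i)  (+0.0214+0.0030i)·(-0.2059+0.3063i)  (-0.0773+0.1901i)·(+0.0180+0.0000i)  (-0.7773-0.5698i)·(+0.2059+0.3063i)  (-0.1300+0.1077i)·(-0.0944+0.2317i)
Y_2^1(R⁻¹ n̂) = -0.005210-0.386171i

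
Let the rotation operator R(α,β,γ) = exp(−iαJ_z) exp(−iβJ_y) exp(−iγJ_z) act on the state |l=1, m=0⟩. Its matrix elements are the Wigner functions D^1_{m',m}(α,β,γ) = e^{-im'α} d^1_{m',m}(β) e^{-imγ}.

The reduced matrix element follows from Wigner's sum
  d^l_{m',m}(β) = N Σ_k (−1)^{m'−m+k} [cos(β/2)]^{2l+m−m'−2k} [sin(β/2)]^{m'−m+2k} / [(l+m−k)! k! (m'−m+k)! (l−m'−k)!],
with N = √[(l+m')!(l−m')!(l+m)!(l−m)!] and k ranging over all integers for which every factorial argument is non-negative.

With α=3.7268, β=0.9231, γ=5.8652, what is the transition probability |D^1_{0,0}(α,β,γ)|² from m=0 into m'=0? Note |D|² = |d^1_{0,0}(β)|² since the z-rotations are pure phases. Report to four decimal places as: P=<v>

D^1_{0,0}(3.7268,0.9231,5.8652) = e^{-i·0·3.7268}·d^1_{0,0}(0.9231)·e^{-i·0·5.8652}. Compute d first:
With c≡cos(β/2)=0.895363 and s≡sin(β/2)=0.445336, N=[1·1·1·1]^{1/2}=1.000000
k: max(0,(0)−(0))=0 … min(1+(0),1−(0))=1
  k=0: (−1)^0·1.0000/(1)·0.8954^2·0.4453^0 = +0.801675
  k=1: (−1)^1·1.0000/(1)·0.8954^0·0.4453^2 = -0.198325
d^1_{0,0}(0.9231) = +0.801675 -0.198325 = +0.603351
|D^1_{0,0}|² = |d^1_{0,0}(β)|² = (+0.603351)² = 0.364032 (the z-rotation phases have unit modulus)

P=0.3640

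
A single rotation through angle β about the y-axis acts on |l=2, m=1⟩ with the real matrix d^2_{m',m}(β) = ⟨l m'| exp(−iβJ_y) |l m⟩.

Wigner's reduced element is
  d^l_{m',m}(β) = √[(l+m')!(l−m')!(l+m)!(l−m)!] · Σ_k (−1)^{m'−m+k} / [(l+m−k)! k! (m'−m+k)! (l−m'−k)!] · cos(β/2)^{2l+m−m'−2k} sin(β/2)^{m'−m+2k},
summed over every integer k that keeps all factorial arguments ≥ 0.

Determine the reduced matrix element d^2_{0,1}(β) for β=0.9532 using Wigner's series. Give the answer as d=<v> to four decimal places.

d=0.5782

d^2_{0,1}(β=0.9532) via Wigner's sum:
With c≡cos(β/2)=0.888560 and s≡sin(β/2)=0.458761, N=[2·2·6·1]^{1/2}=4.898979
k∈{1,2} keeps every argument non-negative
  k=1: (−1)^0·4.8990/(2)·0.8886^3·0.4588^1 = +0.788355
  k=2: (−1)^1·4.8990/(2)·0.8886^1·0.4588^3 = -0.210146
d^2_{0,1}(0.9532) = +0.788355 -0.210146 = +0.578209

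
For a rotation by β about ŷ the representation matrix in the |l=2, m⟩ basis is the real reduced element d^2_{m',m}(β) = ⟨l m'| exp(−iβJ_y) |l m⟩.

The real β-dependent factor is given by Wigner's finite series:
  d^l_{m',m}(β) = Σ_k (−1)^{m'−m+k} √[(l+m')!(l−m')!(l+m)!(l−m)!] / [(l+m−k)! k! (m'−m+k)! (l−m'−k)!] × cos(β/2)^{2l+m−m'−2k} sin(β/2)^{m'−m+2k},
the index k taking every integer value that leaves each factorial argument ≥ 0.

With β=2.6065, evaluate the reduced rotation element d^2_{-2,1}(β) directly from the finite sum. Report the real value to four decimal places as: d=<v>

d^2_{-2,1}(β=2.6065) via Wigner's sum:
With c≡cos(β/2)=0.264366 and s≡sin(β/2)=0.964422, N=[1·24·6·1]^{1/2}=12.000000
k∈{3} keeps every argument non-negative
  k=3: (−1)^0·12.0000/(6)·0.2644^1·0.9644^3 = +0.474283
d^2_{-2,1}(2.6065) = +0.474283

d=0.4743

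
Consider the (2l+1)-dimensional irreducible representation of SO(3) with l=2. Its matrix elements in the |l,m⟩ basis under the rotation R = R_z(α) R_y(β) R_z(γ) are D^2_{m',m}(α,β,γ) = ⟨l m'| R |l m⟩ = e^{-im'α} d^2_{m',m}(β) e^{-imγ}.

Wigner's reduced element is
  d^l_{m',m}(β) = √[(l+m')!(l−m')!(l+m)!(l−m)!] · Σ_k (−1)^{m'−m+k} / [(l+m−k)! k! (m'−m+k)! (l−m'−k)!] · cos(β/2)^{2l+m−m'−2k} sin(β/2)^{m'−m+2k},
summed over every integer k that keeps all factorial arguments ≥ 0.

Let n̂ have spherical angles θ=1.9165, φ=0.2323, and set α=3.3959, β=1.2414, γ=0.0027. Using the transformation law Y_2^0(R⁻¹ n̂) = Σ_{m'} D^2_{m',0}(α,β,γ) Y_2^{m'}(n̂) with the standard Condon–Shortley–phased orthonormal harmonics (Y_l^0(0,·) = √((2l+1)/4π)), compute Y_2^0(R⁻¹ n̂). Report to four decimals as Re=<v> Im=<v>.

Re=0.6301 Im=0.0000

Need the full column D^2_{m',0} for m'=−2..2 at α=3.3959, β=1.2414, γ=0.0027.
cos(β/2)=0.813472, sin(β/2)=0.581605
d^2_{-2,0}: single k=2 term ⇒ +0.548297;  D = +0.478894+0.267003i
d^2_{-1,0}: k∈[1..2] ⇒ +0.766886 -0.392014 = +0.374872;  D = -0.362815-0.094308i
d^2_{0,0}: k∈[0..2] ⇒ +0.437894 -0.895366 +0.114423 = -0.343049;  D = -0.343049+0.000000i
d^2_{1,0}: k∈[0..1] ⇒ -0.766886 +0.392014 = -0.374872;  D = +0.362815-0.094308i
d^2_{2,0}: single k=0 term ⇒ +0.548297;  D = +0.478894-0.267003i
Y_2^{m'}(θ=1.9165,φ=0.2323) and Σ D·Y over m':
  (+0.4789+0.2670i)·(+0.3057-0.1532i)  (-0.3628-0.0943i)·(-0.2397+0.0567i)  (-0.3430+0.0000i)·(-0.2067+0.0000i)  (+0.3628-0.0943i)·(+0.2397+0.0567i)  (+0.4789-0.2670i)·(+0.3057+0.1532i)
Y_2^0(R⁻¹ n̂) = +0.630124+0.000000i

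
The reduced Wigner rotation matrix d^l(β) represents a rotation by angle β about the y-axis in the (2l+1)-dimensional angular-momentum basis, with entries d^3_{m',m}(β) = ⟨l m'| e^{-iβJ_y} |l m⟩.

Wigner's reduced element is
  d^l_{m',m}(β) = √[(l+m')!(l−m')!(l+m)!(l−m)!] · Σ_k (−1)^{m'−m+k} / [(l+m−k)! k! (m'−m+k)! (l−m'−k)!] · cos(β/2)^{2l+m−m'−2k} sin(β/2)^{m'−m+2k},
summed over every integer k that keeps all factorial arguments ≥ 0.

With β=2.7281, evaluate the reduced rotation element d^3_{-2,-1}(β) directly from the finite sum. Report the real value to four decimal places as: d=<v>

d=-0.0502

d^3_{-2,-1}(β=2.7281) via Wigner's sum:
Half-angle: c=0.205277, s=0.978704. N=√(1·120·2·24)=75.894664
k: max(0,(-1)−(-2))=1 … min(3+(-1),3−(-2))=2
  k=1: (−1)^0·75.8947/(24)·0.2053^5·0.9787^1 = +0.001128
  k=2: (−1)^1·75.8947/(12)·0.2053^3·0.9787^3 = -0.051286
d^3_{-2,-1}(2.7281) = +0.001128 -0.051286 = -0.050158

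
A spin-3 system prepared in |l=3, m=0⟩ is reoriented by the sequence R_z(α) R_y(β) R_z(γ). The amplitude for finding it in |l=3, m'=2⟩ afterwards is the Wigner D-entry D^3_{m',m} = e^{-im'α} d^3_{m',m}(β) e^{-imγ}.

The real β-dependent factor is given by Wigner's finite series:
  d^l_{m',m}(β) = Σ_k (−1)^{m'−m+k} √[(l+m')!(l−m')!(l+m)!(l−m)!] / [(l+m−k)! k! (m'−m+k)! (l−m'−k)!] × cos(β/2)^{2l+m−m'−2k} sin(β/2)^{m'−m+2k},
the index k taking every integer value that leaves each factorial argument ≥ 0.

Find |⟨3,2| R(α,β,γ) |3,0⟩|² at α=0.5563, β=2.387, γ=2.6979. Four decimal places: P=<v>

P=0.2191

D^3_{2,0}(0.5563,2.387,2.6979) = e^{-i·2·0.5563}·d^3_{2,0}(2.387)·e^{-i·0·2.6979}. Compute d first:
With c≡cos(β/2)=0.368408 and s≡sin(β/2)=0.929664, N=[120·1·6·6]^{1/2}=65.726707
Admissible k: 0..1 (factorial args all ≥0)
  k=0: (−1)^2·65.7267/(12)·0.3684^4·0.9297^2 = +0.087203
  k=1: (−1)^3·65.7267/(12)·0.3684^2·0.9297^4 = -0.555295
d^3_{2,0}(2.387) = +0.087203 -0.555295 = -0.468092
|D^3_{2,0}|² = |d^3_{2,0}(β)|² = (-0.468092)² = 0.219110 (the z-rotation phases have unit modulus)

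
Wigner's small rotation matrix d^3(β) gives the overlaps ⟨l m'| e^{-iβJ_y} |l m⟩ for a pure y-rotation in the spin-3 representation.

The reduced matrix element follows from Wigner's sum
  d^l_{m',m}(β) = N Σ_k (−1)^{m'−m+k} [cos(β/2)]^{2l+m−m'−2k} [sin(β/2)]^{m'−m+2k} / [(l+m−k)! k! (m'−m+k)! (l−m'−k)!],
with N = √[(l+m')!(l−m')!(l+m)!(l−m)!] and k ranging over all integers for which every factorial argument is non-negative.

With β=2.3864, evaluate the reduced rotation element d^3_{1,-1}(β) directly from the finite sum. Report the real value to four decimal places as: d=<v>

d^3_{1,-1}(β=2.3864) via Wigner's sum:
c=cos(2.3864/2)=0.368687, s=sin(2.3864/2)=0.929554; N=√[24·2·2·24]=48.000000
The bounds max(0,m−m')=0 and min(l+m,l−m')=2 give 3 terms
  k=0: (−1)^2·48.0000/(8)·0.3687^4·0.9296^2 = +0.095793
  k=1: (−1)^3·48.0000/(6)·0.3687^2·0.9296^4 = -0.811902
  k=2: (−1)^4·48.0000/(48)·0.3687^0·0.9296^6 = +0.645129
d^3_{1,-1}(2.3864) = +0.095793 -0.811902 +0.645129 = -0.070981

d=-0.0710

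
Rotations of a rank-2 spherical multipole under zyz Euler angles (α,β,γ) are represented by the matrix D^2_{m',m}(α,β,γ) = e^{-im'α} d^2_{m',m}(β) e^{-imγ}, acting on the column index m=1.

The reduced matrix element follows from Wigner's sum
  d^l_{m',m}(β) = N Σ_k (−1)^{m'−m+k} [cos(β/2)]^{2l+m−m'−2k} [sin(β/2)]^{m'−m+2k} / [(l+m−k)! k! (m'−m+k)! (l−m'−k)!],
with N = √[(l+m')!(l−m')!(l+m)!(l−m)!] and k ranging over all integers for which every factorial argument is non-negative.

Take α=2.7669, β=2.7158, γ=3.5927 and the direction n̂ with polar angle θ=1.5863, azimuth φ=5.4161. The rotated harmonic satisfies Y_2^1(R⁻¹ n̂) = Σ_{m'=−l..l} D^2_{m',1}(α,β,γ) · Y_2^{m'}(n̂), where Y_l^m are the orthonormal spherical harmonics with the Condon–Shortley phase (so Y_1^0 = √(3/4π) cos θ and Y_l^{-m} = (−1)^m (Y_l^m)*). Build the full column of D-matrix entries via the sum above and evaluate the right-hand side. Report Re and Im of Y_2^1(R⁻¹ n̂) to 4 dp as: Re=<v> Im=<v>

Need the full column D^2_{m',1} for m'=−2..2 at α=2.7669, β=2.7158, γ=3.5927.
cos(β/2)=0.211292, sin(β/2)=0.977423
d^2_{-2,1}: single k=3 term ⇒ +0.394603;  D = -0.142806+0.367856i
d^2_{-1,1}: k∈[2..3] ⇒ +0.127953 -0.912705 = -0.784751;  D = -0.532037+0.576863i
d^2_{0,1}: k∈[1..2] ⇒ +0.022584 -0.483288 = -0.460704;  D = +0.414617-0.200849i
d^2_{1,1}: k∈[0..1] ⇒ +0.001993 -0.127953 = -0.125960;  D = -0.125593+0.009616i
d^2_{2,1}: single k=0 term ⇒ -0.018440;  D = +0.017626+0.005419i
Y_2^{m'}(θ=1.5863,φ=5.4161) and Σ D·Y over m':
  (-0.1428+0.3679i)·(-0.0628+0.3810i)  (-0.5320+0.5769i)·(-0.0077-0.0091i)  (+0.4146-0.2008i)·(-0.3152+0.0000i)  (-0.1256+0.0096i)·(+0.0077-0.0091i)  (+0.0176+0.0054i)·(-0.0628-0.3810i)
Y_2^1(R⁻¹ n̂) = -0.252408-0.019667i

Re=-0.2524 Im=-0.0197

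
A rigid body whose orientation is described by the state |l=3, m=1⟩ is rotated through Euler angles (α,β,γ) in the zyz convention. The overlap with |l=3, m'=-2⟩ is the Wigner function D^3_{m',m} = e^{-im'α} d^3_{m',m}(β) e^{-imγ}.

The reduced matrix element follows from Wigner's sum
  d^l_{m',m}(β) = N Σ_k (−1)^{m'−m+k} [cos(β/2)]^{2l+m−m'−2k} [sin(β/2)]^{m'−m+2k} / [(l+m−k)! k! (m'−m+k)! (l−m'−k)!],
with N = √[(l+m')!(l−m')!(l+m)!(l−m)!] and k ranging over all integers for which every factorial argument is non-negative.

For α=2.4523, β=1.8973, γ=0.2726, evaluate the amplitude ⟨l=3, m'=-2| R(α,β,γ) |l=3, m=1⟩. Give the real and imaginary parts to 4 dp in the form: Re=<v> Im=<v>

Re=-0.0015 Im=-0.0186

First d^3_{-2,1}(β=1.8973), then the phase factors e^{-i(-2)α} and e^{-i(1)γ}:
c=cos(1.8973/2)=0.582781, s=sin(1.8973/2)=0.812629; N=√[1·120·24·2]=75.894664
Admissible k: 3..4 (factorial args all ≥0)
  k=3: (−1)^0·75.8947/(12)·0.5828^3·0.8126^3 = +0.671774
  k=4: (−1)^1·75.8947/(24)·0.5828^1·0.8126^5 = -0.653082
d^3_{-2,1}(1.8973) = +0.671774 -0.653082 = +0.018691
Phases: e^{-i·(-2)·2.4523}=+0.191030-0.981584i, e^{-i·(1)·0.2726}=+0.963074-0.269236i ⇒ D=-0.001501-0.018631i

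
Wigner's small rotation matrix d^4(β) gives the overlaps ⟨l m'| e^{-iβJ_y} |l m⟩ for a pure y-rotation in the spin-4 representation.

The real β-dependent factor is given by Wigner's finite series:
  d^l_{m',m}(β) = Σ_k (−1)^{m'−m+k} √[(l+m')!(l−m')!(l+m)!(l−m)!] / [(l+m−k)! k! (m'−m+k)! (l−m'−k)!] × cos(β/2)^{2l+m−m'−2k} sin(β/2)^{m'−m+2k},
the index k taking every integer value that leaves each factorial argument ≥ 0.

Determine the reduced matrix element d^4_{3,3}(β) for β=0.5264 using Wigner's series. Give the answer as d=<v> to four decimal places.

d^4_{3,3}(β=0.5264) via Wigner's sum:
Half-angle: c=0.965562, s=0.260172. N=√(5040·1·5040·1)=5040.000000
The bounds max(0,m−m')=0 and min(l+m,l−m')=1 give 2 terms
  k=0: (−1)^0·5040.0000/(5040)·0.9656^8·0.2602^0 = +0.755514
  k=1: (−1)^1·5040.0000/(720)·0.9656^6·0.2602^2 = -0.383972
d^4_{3,3}(0.5264) = +0.755514 -0.383972 = +0.371542

d=0.3715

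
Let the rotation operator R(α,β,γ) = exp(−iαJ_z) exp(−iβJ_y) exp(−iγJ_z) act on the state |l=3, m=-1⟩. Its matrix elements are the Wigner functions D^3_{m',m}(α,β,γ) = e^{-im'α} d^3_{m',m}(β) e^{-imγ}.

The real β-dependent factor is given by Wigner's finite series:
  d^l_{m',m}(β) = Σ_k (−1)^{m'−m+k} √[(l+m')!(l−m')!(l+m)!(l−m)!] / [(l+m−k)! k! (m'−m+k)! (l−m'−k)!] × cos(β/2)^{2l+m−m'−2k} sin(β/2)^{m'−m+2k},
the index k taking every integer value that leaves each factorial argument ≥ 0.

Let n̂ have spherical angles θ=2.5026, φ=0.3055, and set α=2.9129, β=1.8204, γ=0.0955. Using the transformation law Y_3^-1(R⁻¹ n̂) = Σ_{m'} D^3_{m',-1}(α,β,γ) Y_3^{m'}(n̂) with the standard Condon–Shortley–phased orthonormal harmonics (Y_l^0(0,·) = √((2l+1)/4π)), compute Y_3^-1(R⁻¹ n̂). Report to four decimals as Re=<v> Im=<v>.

Need the full column D^3_{m',-1} for m'=−3..3 at α=2.9129, β=1.8204, γ=0.0955.
cos(β/2)=0.613588, sin(β/2)=0.789626
d^3_{-3,-1}: single k=2 term ⇒ +0.342291;  D = -0.284314+0.190602i
d^3_{-2,-1}: k∈[1..2] ⇒ +0.217173 -0.719325 = -0.502152;  D = -0.469629+0.177781i
d^3_{-1,-1}: k∈[0..2] ⇒ +0.053365 -0.707034 +0.878196 = +0.224528;  D = -0.222539+0.029817i
d^3_{0,-1}: k∈[0..2] ⇒ -0.237901 +1.181972 -0.652493 = +0.291578;  D = +0.290250+0.027803i
d^3_{1,-1}: k∈[0..2] ⇒ +0.530276 -1.170928 +0.242399 = -0.398254;  D = +0.377508+0.126861i
d^3_{2,-1}: k∈[0..1] ⇒ -0.719325 +0.595642 = -0.123683;  D = -0.105256-0.064952i
d^3_{3,-1}: single k=0 term ⇒ +0.566873;  D = -0.402368-0.399306i
Y_3^{m'}(θ=2.5026,φ=0.3055) and Σ D·Y over m':
  (-0.2843+0.1906i)·(+0.0539-0.0702i)  (-0.4696+0.1778i)·(-0.2390+0.1674i)  (-0.2225+0.0298i)·(+0.4084-0.1288i)  (+0.2902+0.0278i)·(-0.0664+0.0000i)  (+0.3775+0.1269i)·(-0.4084-0.1288i)  (-0.1053-0.0650i)·(-0.2390-0.1674i)  (-0.4024-0.3993i)·(-0.0539-0.0702i)
Y_3^-1(R⁻¹ n̂) = -0.155667-0.069395i

Re=-0.1557 Im=-0.0694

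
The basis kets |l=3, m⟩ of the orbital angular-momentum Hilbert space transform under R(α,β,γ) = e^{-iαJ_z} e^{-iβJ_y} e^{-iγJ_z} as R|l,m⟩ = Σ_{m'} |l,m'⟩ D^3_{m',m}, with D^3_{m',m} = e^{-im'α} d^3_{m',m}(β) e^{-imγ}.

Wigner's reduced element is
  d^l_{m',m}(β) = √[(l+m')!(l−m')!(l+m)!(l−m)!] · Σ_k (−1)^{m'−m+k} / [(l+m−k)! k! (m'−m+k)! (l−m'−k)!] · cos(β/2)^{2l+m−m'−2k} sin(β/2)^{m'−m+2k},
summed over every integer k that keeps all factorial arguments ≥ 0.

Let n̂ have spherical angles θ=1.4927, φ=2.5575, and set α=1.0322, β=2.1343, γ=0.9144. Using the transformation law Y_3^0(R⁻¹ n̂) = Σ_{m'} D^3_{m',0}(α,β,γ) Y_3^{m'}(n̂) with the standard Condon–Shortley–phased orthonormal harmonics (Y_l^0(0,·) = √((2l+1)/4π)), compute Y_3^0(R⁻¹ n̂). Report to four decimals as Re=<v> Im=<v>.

Re=0.0037 Im=0.0000

Need the full column D^3_{m',0} for m'=−3..3 at α=1.0322, β=2.1343, γ=0.9144.
cos(β/2)=0.482622, sin(β/2)=0.875829
d^3_{-3,0}: single k=3 term ⇒ +0.337749;  D = -0.337408+0.015191i
d^3_{-2,0}: k∈[2..3] ⇒ +0.227944 -0.750675 = -0.522731;  D = +0.247671-0.460333i
d^3_{-1,0}: k∈[1..3] ⇒ +0.079441 -0.784859 +0.861576 = +0.156159;  D = +0.080099+0.134051i
d^3_{0,0}: k∈[0..3] ⇒ +0.012637 -0.374550 +1.233485 -0.451351 = +0.420220;  D = +0.420220+0.000000i
d^3_{1,0}: k∈[0..2] ⇒ -0.079441 +0.784859 -0.861576 = -0.156159;  D = -0.080099+0.134051i
d^3_{2,0}: k∈[0..1] ⇒ +0.227944 -0.750675 = -0.522731;  D = +0.247671+0.460333i
d^3_{3,0}: single k=0 term ⇒ -0.337749;  D = +0.337408+0.015191i
Y_3^{m'}(θ=1.4927,φ=2.5575) and Σ D·Y over m':
  (-0.3374+0.0152i)·(+0.0746-0.4066i)  (+0.2477-0.4603i)·(+0.0311+0.0729i)  (+0.0801+0.1341i)·(+0.2606+0.1723i)  (+0.4202+0.0000i)·(-0.0865+0.0000i)  (-0.0801+0.1341i)·(-0.2606+0.1723i)  (+0.2477+0.4603i)·(+0.0311-0.0729i)  (+0.3374+0.0152i)·(-0.0746-0.4066i)
Y_3^0(R⁻¹ n̂) = +0.003741+0.000000i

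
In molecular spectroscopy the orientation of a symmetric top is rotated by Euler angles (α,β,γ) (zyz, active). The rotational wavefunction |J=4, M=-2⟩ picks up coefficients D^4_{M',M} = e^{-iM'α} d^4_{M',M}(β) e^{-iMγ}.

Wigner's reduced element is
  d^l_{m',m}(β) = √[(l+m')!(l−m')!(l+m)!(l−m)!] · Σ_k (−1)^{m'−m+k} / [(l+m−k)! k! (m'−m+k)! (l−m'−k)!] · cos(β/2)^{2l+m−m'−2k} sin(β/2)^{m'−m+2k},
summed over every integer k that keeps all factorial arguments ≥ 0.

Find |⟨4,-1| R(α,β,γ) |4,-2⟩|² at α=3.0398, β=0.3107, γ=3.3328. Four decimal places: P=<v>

P=0.2812

Split into d^4_{-1,-2}(β=0.3107) × two z-phases.
With c≡cos(β/2)=0.987957 and s≡sin(β/2)=0.154726, N=[6·120·2·720]^{1/2}=1018.233765
The bounds max(0,m−m')=0 and min(l+m,l−m')=2 give 3 terms
  k=0: (−1)^1·1018.2338/(240)·0.9880^7·0.1547^1 = -0.603069
  k=1: (−1)^2·1018.2338/(48)·0.9880^5·0.1547^3 = +0.073958
  k=2: (−1)^3·1018.2338/(72)·0.9880^3·0.1547^5 = -0.001209
d^4_{-1,-2}(0.3107) = -0.603069 +0.073958 -0.001209 = -0.530320
|D^4_{-1,-2}|² = |d^4_{-1,-2}(β)|² = (-0.530320)² = 0.281239 (the z-rotation phases have unit modulus)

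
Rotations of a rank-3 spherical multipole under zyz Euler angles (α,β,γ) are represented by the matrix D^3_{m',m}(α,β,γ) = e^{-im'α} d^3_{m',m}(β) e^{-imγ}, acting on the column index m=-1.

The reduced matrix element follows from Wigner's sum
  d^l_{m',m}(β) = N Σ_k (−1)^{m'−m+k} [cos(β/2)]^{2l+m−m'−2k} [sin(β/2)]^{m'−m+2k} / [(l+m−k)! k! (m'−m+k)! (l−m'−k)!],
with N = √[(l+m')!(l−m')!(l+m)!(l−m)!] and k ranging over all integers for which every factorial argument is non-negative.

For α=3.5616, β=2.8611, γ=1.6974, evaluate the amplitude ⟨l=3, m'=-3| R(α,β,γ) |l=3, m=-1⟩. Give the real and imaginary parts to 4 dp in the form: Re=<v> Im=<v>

Re=0.0014 Im=-0.0003

D^3_{-3,-1}(3.5616,2.8611,1.6974) = e^{-i·-3·3.5616}·d^3_{-3,-1}(2.8611)·e^{-i·-1·1.6974}. Compute d first:
c=cos(2.8611/2)=0.139787, s=sin(2.8611/2)=0.990182; N=√[1·720·2·24]=185.903201
Admissible k: 2..2 (factorial args all ≥0)
  k=2: (−1)^0·185.9032/(48)·0.1398^4·0.9902^2 = +0.001450
d^3_{-3,-1}(2.8611) = +0.001450
D = (-0.305796-0.952097i)·(+0.001450)·(-0.126266+0.991996i) = +0.001425-0.000266i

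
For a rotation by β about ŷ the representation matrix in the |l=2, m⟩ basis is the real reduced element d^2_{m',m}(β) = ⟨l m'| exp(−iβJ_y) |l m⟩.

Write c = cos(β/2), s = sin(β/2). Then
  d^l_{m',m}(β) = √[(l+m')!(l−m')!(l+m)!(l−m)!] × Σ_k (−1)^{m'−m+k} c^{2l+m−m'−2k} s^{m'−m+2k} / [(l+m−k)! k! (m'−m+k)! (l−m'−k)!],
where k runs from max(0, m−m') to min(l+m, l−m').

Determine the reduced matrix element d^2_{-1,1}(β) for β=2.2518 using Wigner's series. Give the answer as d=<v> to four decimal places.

d=-0.2111

d^2_{-1,1}(β=2.2518) via Wigner's sum:
Half-angle: c=0.430364, s=0.902655. N=√(1·6·6·1)=6.000000
k∈{2,3} keeps every argument non-negative
  k=2: (−1)^0·6.0000/(2)·0.4304^2·0.9027^2 = +0.452728
  k=3: (−1)^1·6.0000/(6)·0.4304^0·0.9027^4 = -0.663877
d^2_{-1,1}(2.2518) = +0.452728 -0.663877 = -0.211149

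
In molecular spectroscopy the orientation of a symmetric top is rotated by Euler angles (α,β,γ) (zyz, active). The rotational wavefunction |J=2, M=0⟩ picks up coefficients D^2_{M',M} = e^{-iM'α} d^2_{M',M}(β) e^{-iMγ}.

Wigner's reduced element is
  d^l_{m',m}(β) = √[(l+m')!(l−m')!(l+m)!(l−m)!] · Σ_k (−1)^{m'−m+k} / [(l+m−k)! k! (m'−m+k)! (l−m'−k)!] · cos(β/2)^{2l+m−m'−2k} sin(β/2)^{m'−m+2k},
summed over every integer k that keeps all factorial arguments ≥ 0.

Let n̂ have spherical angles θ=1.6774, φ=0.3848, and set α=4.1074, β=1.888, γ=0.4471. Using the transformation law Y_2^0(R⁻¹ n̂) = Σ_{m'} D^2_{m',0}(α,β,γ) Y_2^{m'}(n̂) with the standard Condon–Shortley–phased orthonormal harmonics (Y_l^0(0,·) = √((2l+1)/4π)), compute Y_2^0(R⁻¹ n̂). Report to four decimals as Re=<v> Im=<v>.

Re=0.2261 Im=0.0000

Need the full column D^2_{m',0} for m'=−2..2 at α=4.1074, β=1.888, γ=0.4471.
cos(β/2)=0.586553, sin(β/2)=0.809911
d^2_{-2,0}: single k=2 term ⇒ +0.552796;  D = -0.195159+0.517200i
d^2_{-1,0}: k∈[1..2] ⇒ +0.400345 -0.763299 = -0.362953;  D = +0.206431+0.298532i
d^2_{0,0}: k∈[0..2] ⇒ +0.118367 -0.902712 +0.430278 = -0.354067;  D = -0.354067+0.000000i
d^2_{1,0}: k∈[0..1] ⇒ -0.400345 +0.763299 = +0.362953;  D = -0.206431+0.298532i
d^2_{2,0}: single k=0 term ⇒ +0.552796;  D = -0.195159-0.517200i
Y_2^{m'}(θ=1.6774,φ=0.3848) and Σ D·Y over m':
  (-0.1952+0.5172i)·(+0.2743-0.2657i)  (+0.2064+0.2985i)·(-0.0758+0.0307i)  (-0.3541+0.0000i)·(-0.3047+0.0000i)  (-0.2064+0.2985i)·(+0.0758+0.0307i)  (-0.1952-0.5172i)·(+0.2743+0.2657i)
Y_2^0(R⁻¹ n̂) = +0.226113+0.000000i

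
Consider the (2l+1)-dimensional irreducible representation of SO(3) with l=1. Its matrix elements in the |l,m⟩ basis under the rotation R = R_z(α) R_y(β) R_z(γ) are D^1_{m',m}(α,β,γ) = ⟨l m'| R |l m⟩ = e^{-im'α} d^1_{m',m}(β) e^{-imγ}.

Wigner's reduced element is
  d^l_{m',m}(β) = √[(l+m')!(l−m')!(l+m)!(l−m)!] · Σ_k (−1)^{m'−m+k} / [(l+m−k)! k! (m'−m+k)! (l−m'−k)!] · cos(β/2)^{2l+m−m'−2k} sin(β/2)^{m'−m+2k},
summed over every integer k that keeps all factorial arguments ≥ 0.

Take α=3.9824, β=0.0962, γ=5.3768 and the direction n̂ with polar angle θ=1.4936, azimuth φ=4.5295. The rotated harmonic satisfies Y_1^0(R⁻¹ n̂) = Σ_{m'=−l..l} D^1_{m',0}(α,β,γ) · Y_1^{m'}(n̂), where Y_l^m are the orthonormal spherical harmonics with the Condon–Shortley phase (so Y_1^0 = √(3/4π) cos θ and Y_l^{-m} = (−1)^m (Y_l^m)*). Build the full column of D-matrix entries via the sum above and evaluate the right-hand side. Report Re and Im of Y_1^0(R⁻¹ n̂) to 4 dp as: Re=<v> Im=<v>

Need the full column D^1_{m',0} for m'=−1..1 at α=3.9824, β=0.0962, γ=5.3768.
cos(β/2)=0.998843, sin(β/2)=0.048081
d^1_{-1,0}: single k=1 term ⇒ +0.067919;  D = -0.045292-0.050612i
d^1_{0,0}: k∈[0..1] ⇒ +0.997688 -0.002312 = +0.995376;  D = +0.995376+0.000000i
d^1_{1,0}: single k=0 term ⇒ -0.067919;  D = +0.045292-0.050612i
Y_1^{m'}(θ=1.4936,φ=4.5295) and Σ D·Y over m':
  (-0.0453-0.0506i)·(-0.0626+0.3387i)  (+0.9954+0.0000i)·(+0.0377+0.0000i)  (+0.0453-0.0506i)·(+0.0626+0.3387i)
Y_1^0(R⁻¹ n̂) = +0.077468+0.000000i

Re=0.0775 Im=0.0000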